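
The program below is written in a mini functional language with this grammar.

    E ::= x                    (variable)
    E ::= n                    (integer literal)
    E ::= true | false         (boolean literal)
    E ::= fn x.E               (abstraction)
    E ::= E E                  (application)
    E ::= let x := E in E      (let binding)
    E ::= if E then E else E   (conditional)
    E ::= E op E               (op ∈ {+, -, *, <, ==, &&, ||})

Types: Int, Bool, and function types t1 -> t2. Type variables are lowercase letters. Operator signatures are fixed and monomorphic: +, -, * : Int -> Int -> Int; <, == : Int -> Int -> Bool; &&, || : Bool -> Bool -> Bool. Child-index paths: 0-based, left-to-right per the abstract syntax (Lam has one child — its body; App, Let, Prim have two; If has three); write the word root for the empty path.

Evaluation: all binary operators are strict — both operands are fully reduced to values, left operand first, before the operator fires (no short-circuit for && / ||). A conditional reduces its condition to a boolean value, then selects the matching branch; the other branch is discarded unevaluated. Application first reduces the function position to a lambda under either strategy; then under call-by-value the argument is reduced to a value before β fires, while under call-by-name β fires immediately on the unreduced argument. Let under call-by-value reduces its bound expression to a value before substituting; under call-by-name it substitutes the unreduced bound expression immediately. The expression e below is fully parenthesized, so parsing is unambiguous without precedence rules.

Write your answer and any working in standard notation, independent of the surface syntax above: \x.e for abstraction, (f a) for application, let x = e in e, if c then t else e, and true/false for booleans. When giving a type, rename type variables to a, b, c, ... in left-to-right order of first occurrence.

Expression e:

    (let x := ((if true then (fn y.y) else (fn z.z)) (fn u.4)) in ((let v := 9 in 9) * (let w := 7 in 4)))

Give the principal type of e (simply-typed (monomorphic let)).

Derivation:
  unify Bool ~ Bool
y : a
\y._ : a -> a
z : b
\z._ : b -> b
  unify a -> a ~ b -> b
  unify a ~ b
  unify b ~ b
\u._ : c -> Int
  unify b -> b ~ (c -> Int) -> d
  unify b ~ c -> Int
  unify c -> Int ~ d
_ _ : c -> Int
let x : c -> Int
let v : Int
  unify Int ~ Int
let w : Int
  unify Int ~ Int

Answer: Int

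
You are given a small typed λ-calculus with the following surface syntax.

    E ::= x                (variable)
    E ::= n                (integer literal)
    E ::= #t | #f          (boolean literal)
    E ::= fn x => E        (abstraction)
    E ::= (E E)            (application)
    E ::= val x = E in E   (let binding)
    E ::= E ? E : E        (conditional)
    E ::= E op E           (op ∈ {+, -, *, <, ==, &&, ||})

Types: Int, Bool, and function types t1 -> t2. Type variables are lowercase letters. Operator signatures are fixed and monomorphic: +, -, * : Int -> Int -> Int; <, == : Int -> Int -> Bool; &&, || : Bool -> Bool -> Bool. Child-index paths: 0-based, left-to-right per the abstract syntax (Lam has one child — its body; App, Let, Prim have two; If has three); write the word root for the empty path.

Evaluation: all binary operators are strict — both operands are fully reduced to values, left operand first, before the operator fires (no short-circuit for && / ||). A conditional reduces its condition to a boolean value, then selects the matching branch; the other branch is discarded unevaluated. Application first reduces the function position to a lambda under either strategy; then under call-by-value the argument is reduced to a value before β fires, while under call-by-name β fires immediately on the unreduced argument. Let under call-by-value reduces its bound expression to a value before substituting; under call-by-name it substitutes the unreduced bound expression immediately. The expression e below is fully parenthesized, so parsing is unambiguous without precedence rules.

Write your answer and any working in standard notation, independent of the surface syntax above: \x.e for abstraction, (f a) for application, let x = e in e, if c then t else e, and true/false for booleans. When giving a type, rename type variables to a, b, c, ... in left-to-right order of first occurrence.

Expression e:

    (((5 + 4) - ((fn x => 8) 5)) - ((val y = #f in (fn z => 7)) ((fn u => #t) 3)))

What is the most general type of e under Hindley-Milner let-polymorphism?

Answer: Int

Derivation:
  unify Int ~ Int
  unify Int ~ Int
  unify Int ~ Int
\x._ : a -> Int
  unify a -> Int ~ Int -> b
  unify a ~ Int
  unify Int ~ b
_ _ : Int
  unify Int ~ Int
  unify Int ~ Int
let y : Bool
\z._ : c -> Int
\u._ : d -> Bool
  unify d -> Bool ~ Int -> e
  unify d ~ Int
  unify Bool ~ e
_ _ : Bool
  unify c -> Int ~ Bool -> f
  unify c ~ Bool
  unify Int ~ f
_ _ : Int
  unify Int ~ Int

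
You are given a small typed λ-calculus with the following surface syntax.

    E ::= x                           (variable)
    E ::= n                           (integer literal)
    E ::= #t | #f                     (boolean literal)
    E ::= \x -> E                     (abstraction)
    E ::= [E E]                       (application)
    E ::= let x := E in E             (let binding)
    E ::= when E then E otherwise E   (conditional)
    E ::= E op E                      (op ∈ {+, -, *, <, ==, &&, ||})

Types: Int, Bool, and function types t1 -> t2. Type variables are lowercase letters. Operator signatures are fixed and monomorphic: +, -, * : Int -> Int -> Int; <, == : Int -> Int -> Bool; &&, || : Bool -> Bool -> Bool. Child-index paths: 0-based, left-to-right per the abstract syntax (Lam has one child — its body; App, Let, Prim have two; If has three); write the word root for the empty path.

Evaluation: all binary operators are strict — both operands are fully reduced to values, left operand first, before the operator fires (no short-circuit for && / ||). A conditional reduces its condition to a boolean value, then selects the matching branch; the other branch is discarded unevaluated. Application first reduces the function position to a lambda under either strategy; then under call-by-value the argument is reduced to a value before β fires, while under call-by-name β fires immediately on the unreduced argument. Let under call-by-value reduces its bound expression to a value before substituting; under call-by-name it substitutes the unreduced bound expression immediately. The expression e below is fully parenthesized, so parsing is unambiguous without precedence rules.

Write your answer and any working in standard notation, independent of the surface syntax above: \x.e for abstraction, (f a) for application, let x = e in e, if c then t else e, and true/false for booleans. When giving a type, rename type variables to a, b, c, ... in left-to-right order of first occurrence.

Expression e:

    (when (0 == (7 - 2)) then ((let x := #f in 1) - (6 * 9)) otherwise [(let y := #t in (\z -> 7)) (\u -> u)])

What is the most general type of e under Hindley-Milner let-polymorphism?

Trace:
  unify Int ~ Int
  unify Int ~ Int
  unify Int ~ Int
  unify Int ~ Int
  unify Bool ~ Bool
let x : Bool
  unify Int ~ Int
  unify Int ~ Int
  unify Int ~ Int
  unify Int ~ Int
let y : Bool
\z._ : a -> Int
u : b
\u._ : b -> b
  unify a -> Int ~ (b -> b) -> c
  unify a ~ b -> b
  unify Int ~ c
_ _ : Int
  unify Int ~ Int

Answer: Int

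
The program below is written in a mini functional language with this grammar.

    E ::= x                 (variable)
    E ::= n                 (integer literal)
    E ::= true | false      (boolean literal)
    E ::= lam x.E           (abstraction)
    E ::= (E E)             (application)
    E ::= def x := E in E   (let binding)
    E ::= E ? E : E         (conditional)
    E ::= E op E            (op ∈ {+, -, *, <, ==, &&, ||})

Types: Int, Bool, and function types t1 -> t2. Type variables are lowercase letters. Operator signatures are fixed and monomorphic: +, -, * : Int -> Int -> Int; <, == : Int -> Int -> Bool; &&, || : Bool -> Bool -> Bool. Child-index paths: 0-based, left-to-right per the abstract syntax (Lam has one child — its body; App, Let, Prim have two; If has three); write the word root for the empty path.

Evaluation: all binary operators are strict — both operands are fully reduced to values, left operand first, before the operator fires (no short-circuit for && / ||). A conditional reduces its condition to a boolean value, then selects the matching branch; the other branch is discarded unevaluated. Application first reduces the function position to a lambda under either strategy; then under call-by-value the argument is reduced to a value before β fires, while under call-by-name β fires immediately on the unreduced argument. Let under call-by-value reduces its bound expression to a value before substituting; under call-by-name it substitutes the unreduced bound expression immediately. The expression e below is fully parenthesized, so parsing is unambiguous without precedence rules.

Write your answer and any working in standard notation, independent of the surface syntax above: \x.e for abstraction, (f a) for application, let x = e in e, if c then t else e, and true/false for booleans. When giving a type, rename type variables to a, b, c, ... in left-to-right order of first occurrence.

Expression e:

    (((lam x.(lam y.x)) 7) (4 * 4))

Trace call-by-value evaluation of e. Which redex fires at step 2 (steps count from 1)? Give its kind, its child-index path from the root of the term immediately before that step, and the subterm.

Working:
step 0: (((\x.(\y.x)) 7) (4 * 4))
step 1: [beta@0] ((\y.7) (4 * 4))
step 2: [delta@1] ((\y.7) 16)

Answer: delta at 1 : (4 * 4)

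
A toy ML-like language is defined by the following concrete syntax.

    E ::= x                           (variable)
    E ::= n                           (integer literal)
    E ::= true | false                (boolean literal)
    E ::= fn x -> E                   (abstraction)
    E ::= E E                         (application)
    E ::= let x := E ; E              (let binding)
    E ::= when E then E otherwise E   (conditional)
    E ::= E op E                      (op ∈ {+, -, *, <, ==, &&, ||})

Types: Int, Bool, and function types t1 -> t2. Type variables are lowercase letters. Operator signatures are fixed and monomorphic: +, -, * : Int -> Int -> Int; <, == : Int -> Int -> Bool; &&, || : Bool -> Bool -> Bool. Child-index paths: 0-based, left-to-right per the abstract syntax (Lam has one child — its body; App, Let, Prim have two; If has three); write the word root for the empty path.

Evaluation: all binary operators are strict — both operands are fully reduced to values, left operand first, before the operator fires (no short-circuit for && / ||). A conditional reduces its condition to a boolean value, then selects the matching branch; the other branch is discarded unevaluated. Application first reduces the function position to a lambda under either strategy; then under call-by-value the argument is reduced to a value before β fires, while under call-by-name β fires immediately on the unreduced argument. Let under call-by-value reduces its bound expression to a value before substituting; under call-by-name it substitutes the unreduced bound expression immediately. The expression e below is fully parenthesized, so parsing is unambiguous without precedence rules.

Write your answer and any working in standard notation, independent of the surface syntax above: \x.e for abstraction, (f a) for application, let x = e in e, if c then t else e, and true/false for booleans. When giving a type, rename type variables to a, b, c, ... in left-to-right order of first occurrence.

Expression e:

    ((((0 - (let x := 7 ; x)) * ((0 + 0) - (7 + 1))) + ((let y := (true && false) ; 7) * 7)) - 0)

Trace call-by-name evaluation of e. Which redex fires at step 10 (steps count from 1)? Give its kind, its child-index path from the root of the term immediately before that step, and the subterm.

Trace:
step 0: ((((0 - (let x = 7 in x)) * ((0 + 0) - (7 + 1))) + ((let y = (true && false) in 7) * 7)) - 0)
step 1: [let@0.0.0.1] ((((0 - 7) * ((0 + 0) - (7 + 1))) + ((let y = (true && false) in 7) * 7)) - 0)
step 2: [delta@0.0.0] (((-7 * ((0 + 0) - (7 + 1))) + ((let y = (true && false) in 7) * 7)) - 0)
step 3: [delta@0.0.1.0] (((-7 * (0 - (7 + 1))) + ((let y = (true && false) in 7) * 7)) - 0)
step 4: [delta@0.0.1.1] (((-7 * (0 - 8)) + ((let y = (true && false) in 7) * 7)) - 0)
step 5: [delta@0.0.1] (((-7 * -8) + ((let y = (true && false) in 7) * 7)) - 0)
step 6: [delta@0.0] ((56 + ((let y = (true && false) in 7) * 7)) - 0)
step 7: [let@0.1.0] ((56 + (7 * 7)) - 0)
step 8: [delta@0.1] ((56 + 49) - 0)
step 9: [delta@0] (105 - 0)
step 10: [delta@root] 105

Answer: delta at root : (105 - 0)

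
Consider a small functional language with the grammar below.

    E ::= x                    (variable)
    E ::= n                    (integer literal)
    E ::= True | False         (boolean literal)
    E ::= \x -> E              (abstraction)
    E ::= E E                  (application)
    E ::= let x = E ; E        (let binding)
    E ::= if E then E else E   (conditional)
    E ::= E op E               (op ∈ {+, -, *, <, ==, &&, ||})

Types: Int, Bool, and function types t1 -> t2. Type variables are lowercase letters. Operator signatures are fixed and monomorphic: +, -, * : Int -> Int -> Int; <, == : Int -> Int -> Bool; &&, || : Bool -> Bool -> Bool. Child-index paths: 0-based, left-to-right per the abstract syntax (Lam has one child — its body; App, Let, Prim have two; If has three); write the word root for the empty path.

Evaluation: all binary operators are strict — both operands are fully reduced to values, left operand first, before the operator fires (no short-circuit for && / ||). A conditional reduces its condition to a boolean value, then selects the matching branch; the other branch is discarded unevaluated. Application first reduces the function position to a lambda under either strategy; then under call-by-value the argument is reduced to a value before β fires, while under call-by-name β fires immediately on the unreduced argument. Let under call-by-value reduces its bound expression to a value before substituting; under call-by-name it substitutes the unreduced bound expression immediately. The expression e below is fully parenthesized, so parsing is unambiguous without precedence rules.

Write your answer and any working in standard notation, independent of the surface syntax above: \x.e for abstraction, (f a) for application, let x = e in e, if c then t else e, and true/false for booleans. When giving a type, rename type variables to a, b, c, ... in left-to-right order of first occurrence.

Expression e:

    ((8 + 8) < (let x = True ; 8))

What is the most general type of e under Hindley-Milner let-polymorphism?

Answer: Bool

Working:
  unify Int ~ Int
  unify Int ~ Int
  unify Int ~ Int
let x : Bool
  unify Int ~ Int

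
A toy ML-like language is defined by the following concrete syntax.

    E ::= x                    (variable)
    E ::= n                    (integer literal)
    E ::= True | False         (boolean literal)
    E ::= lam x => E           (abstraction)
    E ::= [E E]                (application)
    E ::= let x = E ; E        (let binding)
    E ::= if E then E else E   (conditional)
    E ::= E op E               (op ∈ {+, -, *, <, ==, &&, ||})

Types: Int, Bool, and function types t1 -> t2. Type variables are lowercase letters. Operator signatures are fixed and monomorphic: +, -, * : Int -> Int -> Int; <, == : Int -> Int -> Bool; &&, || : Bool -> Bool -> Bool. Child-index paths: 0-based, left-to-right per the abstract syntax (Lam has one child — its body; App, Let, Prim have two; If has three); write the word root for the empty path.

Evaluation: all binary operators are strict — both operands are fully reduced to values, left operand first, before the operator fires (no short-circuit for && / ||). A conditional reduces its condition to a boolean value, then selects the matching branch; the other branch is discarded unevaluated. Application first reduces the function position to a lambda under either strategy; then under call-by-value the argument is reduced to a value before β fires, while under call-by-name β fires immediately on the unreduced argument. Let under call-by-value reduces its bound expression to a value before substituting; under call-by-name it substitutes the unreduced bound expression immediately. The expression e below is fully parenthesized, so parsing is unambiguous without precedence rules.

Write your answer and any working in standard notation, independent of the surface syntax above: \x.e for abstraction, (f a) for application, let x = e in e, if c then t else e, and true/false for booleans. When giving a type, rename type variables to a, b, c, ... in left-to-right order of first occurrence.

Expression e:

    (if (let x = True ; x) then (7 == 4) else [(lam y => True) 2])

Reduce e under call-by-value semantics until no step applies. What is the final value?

Answer: false

Working:
step 0: (if (let x = true in x) then (7 == 4) else ((\y.true) 2))
step 1: [let@0] (if true then (7 == 4) else ((\y.true) 2))
step 2: [if@root] (7 == 4)
step 3: [delta@root] false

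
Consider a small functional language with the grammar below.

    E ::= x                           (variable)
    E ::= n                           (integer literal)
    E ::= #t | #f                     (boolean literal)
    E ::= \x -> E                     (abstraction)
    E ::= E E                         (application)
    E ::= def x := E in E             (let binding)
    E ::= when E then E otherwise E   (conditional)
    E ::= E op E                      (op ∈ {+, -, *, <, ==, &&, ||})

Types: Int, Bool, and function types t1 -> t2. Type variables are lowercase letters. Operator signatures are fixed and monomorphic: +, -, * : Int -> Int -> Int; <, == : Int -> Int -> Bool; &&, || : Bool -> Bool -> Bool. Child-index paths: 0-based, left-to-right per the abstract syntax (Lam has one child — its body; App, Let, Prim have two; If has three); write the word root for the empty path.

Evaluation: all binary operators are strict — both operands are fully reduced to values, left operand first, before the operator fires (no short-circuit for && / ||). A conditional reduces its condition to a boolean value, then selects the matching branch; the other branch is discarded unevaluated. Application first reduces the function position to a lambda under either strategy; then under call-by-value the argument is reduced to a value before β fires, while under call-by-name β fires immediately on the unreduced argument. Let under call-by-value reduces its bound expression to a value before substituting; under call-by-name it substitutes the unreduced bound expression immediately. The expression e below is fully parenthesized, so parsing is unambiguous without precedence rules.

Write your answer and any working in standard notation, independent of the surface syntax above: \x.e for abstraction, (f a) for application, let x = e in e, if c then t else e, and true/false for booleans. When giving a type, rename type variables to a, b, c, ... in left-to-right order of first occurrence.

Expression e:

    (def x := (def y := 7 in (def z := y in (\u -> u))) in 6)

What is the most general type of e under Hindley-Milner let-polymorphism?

Answer: Int

Trace:
let y : Int
y : Int
let z : Int
u : a
\u._ : a -> a
let x : forall. a -> a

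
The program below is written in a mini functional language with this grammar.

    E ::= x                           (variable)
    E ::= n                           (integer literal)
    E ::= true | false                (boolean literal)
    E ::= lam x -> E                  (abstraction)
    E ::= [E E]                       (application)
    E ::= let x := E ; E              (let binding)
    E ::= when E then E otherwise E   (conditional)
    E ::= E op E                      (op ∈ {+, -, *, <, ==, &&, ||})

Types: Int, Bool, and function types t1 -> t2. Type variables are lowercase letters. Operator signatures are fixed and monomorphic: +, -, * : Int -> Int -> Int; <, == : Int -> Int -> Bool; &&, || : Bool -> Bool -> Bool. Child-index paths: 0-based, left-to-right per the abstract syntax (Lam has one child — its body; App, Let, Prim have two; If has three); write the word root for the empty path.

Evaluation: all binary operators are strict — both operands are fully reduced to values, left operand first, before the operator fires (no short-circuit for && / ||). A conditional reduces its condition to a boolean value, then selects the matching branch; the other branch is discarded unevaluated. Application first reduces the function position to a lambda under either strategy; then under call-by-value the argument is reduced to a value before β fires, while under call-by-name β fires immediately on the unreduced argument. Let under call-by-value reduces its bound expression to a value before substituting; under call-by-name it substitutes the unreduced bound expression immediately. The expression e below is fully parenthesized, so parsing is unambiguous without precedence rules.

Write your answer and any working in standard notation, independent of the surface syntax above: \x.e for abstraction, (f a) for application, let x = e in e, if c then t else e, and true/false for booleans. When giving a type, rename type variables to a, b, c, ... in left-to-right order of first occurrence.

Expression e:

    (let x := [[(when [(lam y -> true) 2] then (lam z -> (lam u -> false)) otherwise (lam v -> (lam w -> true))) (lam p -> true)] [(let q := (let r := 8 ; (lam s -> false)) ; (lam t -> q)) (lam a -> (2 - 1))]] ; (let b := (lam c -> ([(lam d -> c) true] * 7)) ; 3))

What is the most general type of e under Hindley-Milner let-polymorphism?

Trace:
\y._ : a -> Bool
  unify a -> Bool ~ Int -> b
  unify a ~ Int
  unify Bool ~ b
_ _ : Bool
  unify Bool ~ Bool
\u._ : d -> Bool
\z._ : c -> d -> Bool
\w._ : f -> Bool
\v._ : e -> f -> Bool
  unify c -> d -> Bool ~ e -> f -> Bool
  unify c ~ e
  unify d -> Bool ~ f -> Bool
  unify d ~ f
  unify Bool ~ Bool
\p._ : g -> Bool
  unify e -> f -> Bool ~ (g -> Bool) -> h
  unify e ~ g -> Bool
  unify f -> Bool ~ h
_ _ : f -> Bool
let r : Int
\s._ : i -> Bool
let q : forall. i -> Bool
q : k -> Bool
\t._ : j -> k -> Bool
  unify Int ~ Int
  unify Int ~ Int
\a._ : l -> Int
  unify j -> k -> Bool ~ (l -> Int) -> m
  unify j ~ l -> Int
  unify k -> Bool ~ m
_ _ : k -> Bool
  unify f -> Bool ~ (k -> Bool) -> n
  unify f ~ k -> Bool
  unify Bool ~ n
_ _ : Bool
let x : Bool
c : o
\d._ : p -> o
  unify p -> o ~ Bool -> q
  unify p ~ Bool
  unify o ~ q
_ _ : q
  unify q ~ Int
  unify Int ~ Int
\c._ : Int -> Int
let b : Int -> Int

Answer: Int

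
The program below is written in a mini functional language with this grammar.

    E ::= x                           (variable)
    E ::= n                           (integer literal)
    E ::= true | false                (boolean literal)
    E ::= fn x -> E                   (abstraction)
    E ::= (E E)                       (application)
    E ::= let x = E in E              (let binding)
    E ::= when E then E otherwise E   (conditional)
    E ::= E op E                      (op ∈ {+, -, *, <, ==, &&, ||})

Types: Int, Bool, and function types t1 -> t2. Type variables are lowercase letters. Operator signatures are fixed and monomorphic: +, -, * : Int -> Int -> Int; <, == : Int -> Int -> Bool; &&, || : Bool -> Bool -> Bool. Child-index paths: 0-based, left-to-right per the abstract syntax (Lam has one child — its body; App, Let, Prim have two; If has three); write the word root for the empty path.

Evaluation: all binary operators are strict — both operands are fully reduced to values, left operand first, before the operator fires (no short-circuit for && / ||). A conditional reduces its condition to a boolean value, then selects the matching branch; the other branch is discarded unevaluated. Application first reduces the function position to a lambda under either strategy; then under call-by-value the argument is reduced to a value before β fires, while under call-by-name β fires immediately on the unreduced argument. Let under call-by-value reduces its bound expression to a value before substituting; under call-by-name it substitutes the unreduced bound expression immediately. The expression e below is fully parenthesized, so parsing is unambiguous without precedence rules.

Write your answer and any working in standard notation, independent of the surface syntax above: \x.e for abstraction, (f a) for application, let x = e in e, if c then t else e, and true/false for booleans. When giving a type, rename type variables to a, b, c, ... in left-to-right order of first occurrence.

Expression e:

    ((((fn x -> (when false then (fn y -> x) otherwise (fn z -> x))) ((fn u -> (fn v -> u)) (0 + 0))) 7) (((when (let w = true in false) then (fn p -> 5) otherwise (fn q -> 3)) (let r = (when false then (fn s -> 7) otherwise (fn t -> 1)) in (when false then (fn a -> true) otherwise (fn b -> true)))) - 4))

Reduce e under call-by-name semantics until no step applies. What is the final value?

Answer: 0

Derivation:
step 0: ((((\x.(if false then (\y.x) else (\z.x))) ((\u.(\v.u)) (0 + 0))) 7) (((if (let w = true in false) then (\p.5) else (\q.3)) (let r = (if false then (\s.7) else (\t.1)) in (if false then (\a.true) else (\b.true)))) - 4))
step 1: [beta@0.0] (((if false then (\y.((\u.(\v.u)) (0 + 0))) else (\z.((\u.(\v.u)) (0 + 0)))) 7) (((if (let w = true in false) then (\p.5) else (\q.3)) (let r = (if false then (\s.7) else (\t.1)) in (if false then (\a.true) else (\b.true)))) - 4))
step 2: [if@0.0] (((\z.((\u.(\v.u)) (0 + 0))) 7) (((if (let w = true in false) then (\p.5) else (\q.3)) (let r = (if false then (\s.7) else (\t.1)) in (if false then (\a.true) else (\b.true)))) - 4))
step 3: [beta@0] (((\u.(\v.u)) (0 + 0)) (((if (let w = true in false) then (\p.5) else (\q.3)) (let r = (if false then (\s.7) else (\t.1)) in (if false then (\a.true) else (\b.true)))) - 4))
step 4: [beta@0] ((\v.(0 + 0)) (((if (let w = true in false) then (\p.5) else (\q.3)) (let r = (if false then (\s.7) else (\t.1)) in (if false then (\a.true) else (\b.true)))) - 4))
step 5: [beta@root] (0 + 0)
step 6: [delta@root] 0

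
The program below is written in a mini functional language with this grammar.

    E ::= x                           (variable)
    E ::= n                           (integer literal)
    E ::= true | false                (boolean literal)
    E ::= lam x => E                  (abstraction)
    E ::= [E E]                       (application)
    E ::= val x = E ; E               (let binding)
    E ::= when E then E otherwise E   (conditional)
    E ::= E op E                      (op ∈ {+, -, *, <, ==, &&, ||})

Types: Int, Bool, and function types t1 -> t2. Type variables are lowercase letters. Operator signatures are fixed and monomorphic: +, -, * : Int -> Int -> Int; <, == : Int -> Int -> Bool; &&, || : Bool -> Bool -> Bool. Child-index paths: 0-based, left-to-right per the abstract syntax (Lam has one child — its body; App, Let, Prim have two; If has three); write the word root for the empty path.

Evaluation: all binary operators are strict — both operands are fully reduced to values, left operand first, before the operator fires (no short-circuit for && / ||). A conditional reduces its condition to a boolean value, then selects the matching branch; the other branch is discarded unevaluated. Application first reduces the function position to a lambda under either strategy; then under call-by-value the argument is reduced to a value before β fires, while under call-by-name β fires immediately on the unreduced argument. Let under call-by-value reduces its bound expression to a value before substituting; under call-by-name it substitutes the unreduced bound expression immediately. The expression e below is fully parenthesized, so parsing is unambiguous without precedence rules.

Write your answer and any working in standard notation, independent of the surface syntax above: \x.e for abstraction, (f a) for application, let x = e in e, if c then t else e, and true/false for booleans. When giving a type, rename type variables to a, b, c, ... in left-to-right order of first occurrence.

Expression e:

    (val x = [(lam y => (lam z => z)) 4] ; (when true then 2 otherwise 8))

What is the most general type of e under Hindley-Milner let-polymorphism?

Answer: Int

Trace:
z : b
\z._ : b -> b
\y._ : a -> b -> b
  unify a -> b -> b ~ Int -> c
  unify a ~ Int
  unify b -> b ~ c
_ _ : b -> b
let x : forall. b -> b
  unify Bool ~ Bool
  unify Int ~ Int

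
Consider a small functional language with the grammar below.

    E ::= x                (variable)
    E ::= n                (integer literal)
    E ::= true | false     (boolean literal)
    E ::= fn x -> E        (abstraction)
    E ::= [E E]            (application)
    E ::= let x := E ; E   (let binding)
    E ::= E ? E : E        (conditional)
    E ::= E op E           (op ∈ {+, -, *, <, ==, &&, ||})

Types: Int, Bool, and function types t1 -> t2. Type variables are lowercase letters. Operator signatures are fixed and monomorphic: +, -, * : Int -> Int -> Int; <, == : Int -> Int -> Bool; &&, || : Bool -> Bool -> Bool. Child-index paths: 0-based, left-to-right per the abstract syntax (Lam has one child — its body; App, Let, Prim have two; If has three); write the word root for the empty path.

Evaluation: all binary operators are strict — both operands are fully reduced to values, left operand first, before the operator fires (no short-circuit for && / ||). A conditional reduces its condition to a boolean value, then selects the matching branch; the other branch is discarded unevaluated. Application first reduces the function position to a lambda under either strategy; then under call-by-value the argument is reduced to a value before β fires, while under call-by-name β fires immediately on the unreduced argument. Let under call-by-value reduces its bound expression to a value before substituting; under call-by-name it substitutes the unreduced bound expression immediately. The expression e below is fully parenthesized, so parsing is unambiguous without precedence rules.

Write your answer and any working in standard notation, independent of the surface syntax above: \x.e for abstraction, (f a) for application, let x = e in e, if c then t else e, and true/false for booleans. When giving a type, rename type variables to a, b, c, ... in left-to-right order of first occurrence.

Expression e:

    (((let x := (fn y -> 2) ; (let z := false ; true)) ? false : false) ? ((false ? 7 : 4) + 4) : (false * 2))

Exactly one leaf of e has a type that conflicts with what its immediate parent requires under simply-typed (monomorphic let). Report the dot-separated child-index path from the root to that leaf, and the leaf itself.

Answer: 2.0 : false

Derivation:
\y._ : a -> Int
let x : a -> Int
let z : Bool
  unify Bool ~ Bool
  unify Bool ~ Bool
  unify Bool ~ Bool
  unify Bool ~ Bool
  unify Int ~ Int
  unify Int ~ Int
  unify Int ~ Int
  unify Bool ~ Int
  FAIL: mismatch Bool ~ Int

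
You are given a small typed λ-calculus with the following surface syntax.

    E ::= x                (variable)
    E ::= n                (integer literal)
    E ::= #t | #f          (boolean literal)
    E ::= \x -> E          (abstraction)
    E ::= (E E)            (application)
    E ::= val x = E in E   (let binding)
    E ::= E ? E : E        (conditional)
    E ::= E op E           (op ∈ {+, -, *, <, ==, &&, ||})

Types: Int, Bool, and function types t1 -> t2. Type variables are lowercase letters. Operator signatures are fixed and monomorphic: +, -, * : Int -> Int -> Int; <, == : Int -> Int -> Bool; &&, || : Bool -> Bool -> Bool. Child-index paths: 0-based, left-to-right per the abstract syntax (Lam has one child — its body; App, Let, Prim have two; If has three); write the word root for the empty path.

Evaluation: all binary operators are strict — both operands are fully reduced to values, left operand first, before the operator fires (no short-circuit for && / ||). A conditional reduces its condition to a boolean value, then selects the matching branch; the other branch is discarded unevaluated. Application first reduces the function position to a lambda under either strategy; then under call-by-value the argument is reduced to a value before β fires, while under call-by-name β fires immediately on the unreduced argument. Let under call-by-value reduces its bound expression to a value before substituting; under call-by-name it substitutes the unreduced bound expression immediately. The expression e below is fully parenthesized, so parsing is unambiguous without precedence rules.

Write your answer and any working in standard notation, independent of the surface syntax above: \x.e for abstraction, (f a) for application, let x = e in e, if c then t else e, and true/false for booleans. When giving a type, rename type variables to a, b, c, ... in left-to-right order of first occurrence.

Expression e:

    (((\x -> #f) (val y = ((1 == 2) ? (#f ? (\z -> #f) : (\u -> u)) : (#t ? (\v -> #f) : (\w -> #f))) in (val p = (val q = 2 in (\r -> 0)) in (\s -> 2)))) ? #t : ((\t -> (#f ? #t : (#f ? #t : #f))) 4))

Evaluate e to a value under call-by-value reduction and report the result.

Answer: false

Working:
step 0: (if ((\x.false) (let y = (if (1 == 2) then (if false then (\z.false) else (\u.u)) else (if true then (\v.false) else (\w.false))) in (let p = (let q = 2 in (\r.0)) in (\s.2)))) then true else ((\t.(if false then true else (if false then true else false))) 4))
step 1: [delta@0.1.0.0] (if ((\x.false) (let y = (if false then (if false then (\z.false) else (\u.u)) else (if true then (\v.false) else (\w.false))) in (let p = (let q = 2 in (\r.0)) in (\s.2)))) then true else ((\t.(if false then true else (if false then true else false))) 4))
step 2: [if@0.1.0] (if ((\x.false) (let y = (if true then (\v.false) else (\w.false)) in (let p = (let q = 2 in (\r.0)) in (\s.2)))) then true else ((\t.(if false then true else (if false then true else false))) 4))
step 3: [if@0.1.0] (if ((\x.false) (let y = (\v.false) in (let p = (let q = 2 in (\r.0)) in (\s.2)))) then true else ((\t.(if false then true else (if false then true else false))) 4))
step 4: [let@0.1] (if ((\x.false) (let p = (let q = 2 in (\r.0)) in (\s.2))) then true else ((\t.(if false then true else (if false then true else false))) 4))
step 5: [let@0.1.0] (if ((\x.false) (let p = (\r.0) in (\s.2))) then true else ((\t.(if false then true else (if false then true else false))) 4))
step 6: [let@0.1] (if ((\x.false) (\s.2)) then true else ((\t.(if false then true else (if false then true else false))) 4))
step 7: [beta@0] (if false then true else ((\t.(if false then true else (if false then true else false))) 4))
step 8: [if@root] ((\t.(if false then true else (if false then true else false))) 4)
step 9: [beta@root] (if false then true else (if false then true else false))
step 10: [if@root] (if false then true else false)
step 11: [if@root] false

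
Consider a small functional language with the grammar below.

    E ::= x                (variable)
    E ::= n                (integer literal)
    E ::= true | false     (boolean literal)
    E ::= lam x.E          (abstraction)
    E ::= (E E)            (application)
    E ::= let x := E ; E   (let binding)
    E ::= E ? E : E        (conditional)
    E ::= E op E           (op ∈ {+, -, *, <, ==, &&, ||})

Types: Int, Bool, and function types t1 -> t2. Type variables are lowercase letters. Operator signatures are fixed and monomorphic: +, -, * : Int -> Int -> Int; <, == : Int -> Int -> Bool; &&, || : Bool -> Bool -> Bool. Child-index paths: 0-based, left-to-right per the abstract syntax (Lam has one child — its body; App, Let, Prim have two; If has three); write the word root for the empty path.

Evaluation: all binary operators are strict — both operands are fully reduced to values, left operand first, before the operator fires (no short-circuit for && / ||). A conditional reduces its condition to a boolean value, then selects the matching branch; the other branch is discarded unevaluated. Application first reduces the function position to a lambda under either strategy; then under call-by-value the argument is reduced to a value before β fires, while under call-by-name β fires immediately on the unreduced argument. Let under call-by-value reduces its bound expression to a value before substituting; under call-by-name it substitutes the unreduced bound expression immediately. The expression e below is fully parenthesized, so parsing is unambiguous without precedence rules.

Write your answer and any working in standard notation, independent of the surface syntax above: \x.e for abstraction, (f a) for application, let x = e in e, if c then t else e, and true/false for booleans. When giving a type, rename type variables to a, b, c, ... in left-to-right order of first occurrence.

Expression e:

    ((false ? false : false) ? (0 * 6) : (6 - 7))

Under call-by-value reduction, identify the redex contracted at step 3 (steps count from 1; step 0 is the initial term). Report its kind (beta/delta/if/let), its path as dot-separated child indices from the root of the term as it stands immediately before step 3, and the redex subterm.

Derivation:
step 0: (if (if false then false else false) then (0 * 6) else (6 - 7))
step 1: [if@0] (if false then (0 * 6) else (6 - 7))
step 2: [if@root] (6 - 7)
step 3: [delta@root] -1

Answer: delta at root : (6 - 7)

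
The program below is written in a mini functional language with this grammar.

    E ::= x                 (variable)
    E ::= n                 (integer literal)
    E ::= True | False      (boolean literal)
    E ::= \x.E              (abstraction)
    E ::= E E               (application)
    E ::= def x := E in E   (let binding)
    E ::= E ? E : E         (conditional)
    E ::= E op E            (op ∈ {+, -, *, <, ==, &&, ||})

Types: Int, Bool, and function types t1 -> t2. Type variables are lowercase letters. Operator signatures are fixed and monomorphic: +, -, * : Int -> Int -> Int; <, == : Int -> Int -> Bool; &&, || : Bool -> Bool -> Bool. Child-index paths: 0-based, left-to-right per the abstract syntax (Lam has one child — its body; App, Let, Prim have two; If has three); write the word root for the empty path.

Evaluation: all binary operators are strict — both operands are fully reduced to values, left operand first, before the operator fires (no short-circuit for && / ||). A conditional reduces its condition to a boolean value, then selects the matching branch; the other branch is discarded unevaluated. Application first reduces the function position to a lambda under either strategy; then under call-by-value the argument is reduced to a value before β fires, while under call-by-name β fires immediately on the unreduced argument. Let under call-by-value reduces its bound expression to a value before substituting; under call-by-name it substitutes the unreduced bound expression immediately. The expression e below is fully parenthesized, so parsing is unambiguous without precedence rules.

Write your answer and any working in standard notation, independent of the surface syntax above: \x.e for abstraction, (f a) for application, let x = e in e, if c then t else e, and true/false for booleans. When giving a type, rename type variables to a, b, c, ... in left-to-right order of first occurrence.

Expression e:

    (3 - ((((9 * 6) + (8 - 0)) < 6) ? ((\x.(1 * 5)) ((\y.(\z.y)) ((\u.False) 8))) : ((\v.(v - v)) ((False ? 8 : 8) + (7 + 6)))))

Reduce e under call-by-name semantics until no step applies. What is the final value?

Answer: 3

Working:
step 0: (3 - (if (((9 * 6) + (8 - 0)) < 6) then ((\x.(1 * 5)) ((\y.(\z.y)) ((\u.false) 8))) else ((\v.(v - v)) ((if false then 8 else 8) + (7 + 6)))))
step 1: [delta@1.0.0.0] (3 - (if ((54 + (8 - 0)) < 6) then ((\x.(1 * 5)) ((\y.(\z.y)) ((\u.false) 8))) else ((\v.(v - v)) ((if false then 8 else 8) + (7 + 6)))))
step 2: [delta@1.0.0.1] (3 - (if ((54 + 8) < 6) then ((\x.(1 * 5)) ((\y.(\z.y)) ((\u.false) 8))) else ((\v.(v - v)) ((if false then 8 else 8) + (7 + 6)))))
step 3: [delta@1.0.0] (3 - (if (62 < 6) then ((\x.(1 * 5)) ((\y.(\z.y)) ((\u.false) 8))) else ((\v.(v - v)) ((if false then 8 else 8) + (7 + 6)))))
step 4: [delta@1.0] (3 - (if false then ((\x.(1 * 5)) ((\y.(\z.y)) ((\u.false) 8))) else ((\v.(v - v)) ((if false then 8 else 8) + (7 + 6)))))
step 5: [if@1] (3 - ((\v.(v - v)) ((if false then 8 else 8) + (7 + 6))))
step 6: [beta@1] (3 - (((if false then 8 else 8) + (7 + 6)) - ((if false then 8 else 8) + (7 + 6))))
step 7: [if@1.0.0] (3 - ((8 + (7 + 6)) - ((if false then 8 else 8) + (7 + 6))))
step 8: [delta@1.0.1] (3 - ((8 + 13) - ((if false then 8 else 8) + (7 + 6))))
step 9: [delta@1.0] (3 - (21 - ((if false then 8 else 8) + (7 + 6))))
step 10: [if@1.1.0] (3 - (21 - (8 + (7 + 6))))
step 11: [delta@1.1.1] (3 - (21 - (8 + 13)))
step 12: [delta@1.1] (3 - (21 - 21))
step 13: [delta@1] (3 - 0)
step 14: [delta@root] 3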